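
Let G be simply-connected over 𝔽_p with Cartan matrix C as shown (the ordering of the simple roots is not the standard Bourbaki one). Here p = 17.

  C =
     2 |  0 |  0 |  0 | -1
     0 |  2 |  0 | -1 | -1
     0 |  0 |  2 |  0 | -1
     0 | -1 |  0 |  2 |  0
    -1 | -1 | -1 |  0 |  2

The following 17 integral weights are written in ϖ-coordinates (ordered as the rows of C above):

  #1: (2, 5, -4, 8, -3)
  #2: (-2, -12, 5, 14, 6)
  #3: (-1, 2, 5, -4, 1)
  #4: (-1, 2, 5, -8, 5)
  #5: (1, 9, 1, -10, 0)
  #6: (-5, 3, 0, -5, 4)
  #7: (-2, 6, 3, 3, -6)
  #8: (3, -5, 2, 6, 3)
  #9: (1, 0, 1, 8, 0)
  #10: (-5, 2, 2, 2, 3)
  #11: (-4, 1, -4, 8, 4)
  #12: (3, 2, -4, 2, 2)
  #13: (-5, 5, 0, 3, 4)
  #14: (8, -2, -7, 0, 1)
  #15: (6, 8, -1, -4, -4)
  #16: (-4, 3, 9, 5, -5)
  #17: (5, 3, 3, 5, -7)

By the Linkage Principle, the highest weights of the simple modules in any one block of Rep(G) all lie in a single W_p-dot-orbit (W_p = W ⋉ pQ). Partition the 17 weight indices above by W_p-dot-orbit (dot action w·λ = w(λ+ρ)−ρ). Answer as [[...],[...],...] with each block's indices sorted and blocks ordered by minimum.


D_5 Cartan matrix, 5 simple roots permuted; ρ=(1,1,1,1,1).

W_17-reps of the 17 weights in Ā_17 (same 5-coord order as C):

  1: (2, 1, 2, 9, 1);  2: (4, 0, 1, 4, 1);  3: (0, 0, 6, 3, 2);  4: (0, 0, 6, 3, 2);  5: (2, 1, 2, 9, 1);  6: (4, 0, 1, 4, 1);  7: (4, 0, 1, 4, 1);  8: (4, 3, 3, 3, 0);  9: (2, 1, 2, 9, 1);  10: (4, 3, 3, 3, 0);  11: (2, 1, 2, 9, 1);  12: (4, 3, 3, 3, 0);  13: (4, 0, 1, 4, 1);  14: (4, 0, 1, 4, 1);  15: (4, 3, 3, 3, 0);  16: (4, 3, 3, 3, 0);  17: (0, 2, 2, 4, 2)

5 distinct reps among the 17 weights ⇒ 5 W_17-linkage classes:

[[1, 5, 9, 11], [2, 6, 7, 13, 14], [3, 4], [8, 10, 12, 15, 16], [17]]


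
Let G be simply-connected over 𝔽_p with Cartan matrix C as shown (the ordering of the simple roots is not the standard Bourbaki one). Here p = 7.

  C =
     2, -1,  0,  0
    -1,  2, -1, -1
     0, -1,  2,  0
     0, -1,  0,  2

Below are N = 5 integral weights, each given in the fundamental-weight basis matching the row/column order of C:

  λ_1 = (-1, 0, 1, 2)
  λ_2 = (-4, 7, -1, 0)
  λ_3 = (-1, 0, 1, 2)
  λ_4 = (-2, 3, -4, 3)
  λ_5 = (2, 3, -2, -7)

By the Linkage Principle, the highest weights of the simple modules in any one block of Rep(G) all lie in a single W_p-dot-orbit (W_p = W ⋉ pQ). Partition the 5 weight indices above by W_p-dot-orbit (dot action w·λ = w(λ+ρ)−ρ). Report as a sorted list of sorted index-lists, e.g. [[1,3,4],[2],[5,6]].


C ↔ D_4 under row/col permutation; |W(D_4)| = 192.

λ_j+ρ reflected into Ā_7 (⟨·,θ^∨⟩≤7); 4-tuples as given:

  λ_1 → (0, 1, 2, 3);  λ_2 → (0, 1, 1, 0);  λ_3 → (0, 1, 2, 3);  λ_4 → (0, 1, 2, 3);  λ_5 → (0, 1, 2, 3)

Partition of {1..5} into 2 W_7-dot-orbits:

[[1, 3, 4, 5], [2]]


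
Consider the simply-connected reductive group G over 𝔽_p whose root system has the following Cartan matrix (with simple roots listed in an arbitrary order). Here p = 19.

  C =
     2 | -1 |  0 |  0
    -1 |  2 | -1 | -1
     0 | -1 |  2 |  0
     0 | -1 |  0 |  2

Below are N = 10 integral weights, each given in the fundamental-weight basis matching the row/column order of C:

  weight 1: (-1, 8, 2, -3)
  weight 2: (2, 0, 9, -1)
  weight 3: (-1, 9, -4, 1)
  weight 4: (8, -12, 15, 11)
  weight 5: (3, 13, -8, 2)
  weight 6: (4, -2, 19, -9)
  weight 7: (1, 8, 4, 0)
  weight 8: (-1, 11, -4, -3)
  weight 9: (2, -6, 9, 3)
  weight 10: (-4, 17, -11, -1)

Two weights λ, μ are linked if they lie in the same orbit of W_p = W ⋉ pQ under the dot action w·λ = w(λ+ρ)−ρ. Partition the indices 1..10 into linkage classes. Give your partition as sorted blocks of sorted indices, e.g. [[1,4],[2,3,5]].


C ↔ D_4 under row/col permutation; |W(D_4)| = 192.

λ_j+ρ reflected into Ā_19 (⟨·,θ^∨⟩≤19); 4-tuples as given:

  [1] (0, 7, 3, 2) · [2] (3, 1, 10, 0) · [3] (0, 7, 3, 2) · [4] (2, 2, 5, 1) · [5] (2, 2, 5, 1) · [6] (3, 1, 10, 0) · [7] (2, 2, 5, 1) · [8] (0, 7, 3, 2) · [9] (2, 2, 5, 1) · [10] (3, 1, 10, 0)

Grouping the 10 weights by Ā_19-representative: 3 linkage classes.

[[1, 3, 8], [2, 6, 10], [4, 5, 7, 9]]


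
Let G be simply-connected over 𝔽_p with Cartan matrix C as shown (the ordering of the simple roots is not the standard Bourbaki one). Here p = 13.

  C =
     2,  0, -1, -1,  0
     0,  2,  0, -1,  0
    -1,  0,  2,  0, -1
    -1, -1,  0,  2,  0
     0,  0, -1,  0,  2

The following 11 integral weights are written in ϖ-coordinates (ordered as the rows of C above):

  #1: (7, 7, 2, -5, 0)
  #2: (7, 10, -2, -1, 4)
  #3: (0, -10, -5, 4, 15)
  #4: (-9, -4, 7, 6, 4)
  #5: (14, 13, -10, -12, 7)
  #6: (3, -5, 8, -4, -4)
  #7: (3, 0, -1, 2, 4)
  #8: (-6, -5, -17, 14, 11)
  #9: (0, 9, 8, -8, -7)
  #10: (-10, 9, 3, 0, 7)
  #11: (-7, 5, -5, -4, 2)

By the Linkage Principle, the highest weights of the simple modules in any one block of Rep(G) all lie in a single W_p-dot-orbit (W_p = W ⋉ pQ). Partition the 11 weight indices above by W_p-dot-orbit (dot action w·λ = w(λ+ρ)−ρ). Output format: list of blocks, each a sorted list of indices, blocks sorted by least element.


Type A_5, rank 5, |W|=720; reorder rows/cols to standard.

Alcove-folded reps (p=13, 11 weights, presented ϖ-order):

  λ_1+ρ ↦ (4, 1, 1, 4, 2);  λ_2+ρ ↦ (2, 1, 5, 0, 1);  λ_3+ρ ↦ (1, 3, 3, 0, 4);  λ_4+ρ ↦ (4, 1, 0, 3, 5);  λ_5+ρ ↦ (4, 1, 1, 4, 2);  λ_6+ρ ↦ (3, 3, 3, 1, 3);  λ_7+ρ ↦ (4, 1, 0, 3, 5);  λ_8+ρ ↦ (2, 2, 1, 2, 3);  λ_9+ρ ↦ (3, 3, 3, 1, 3);  λ_10+ρ ↦ (4, 1, 1, 4, 2);  λ_11+ρ ↦ (3, 3, 3, 1, 3)

These 11 weights hit 6 W_13-dot-orbits; sizes (3, 1, 1, 2, 3, 1):

[[1, 5, 10], [2], [3], [4, 7], [6, 9, 11], [8]]


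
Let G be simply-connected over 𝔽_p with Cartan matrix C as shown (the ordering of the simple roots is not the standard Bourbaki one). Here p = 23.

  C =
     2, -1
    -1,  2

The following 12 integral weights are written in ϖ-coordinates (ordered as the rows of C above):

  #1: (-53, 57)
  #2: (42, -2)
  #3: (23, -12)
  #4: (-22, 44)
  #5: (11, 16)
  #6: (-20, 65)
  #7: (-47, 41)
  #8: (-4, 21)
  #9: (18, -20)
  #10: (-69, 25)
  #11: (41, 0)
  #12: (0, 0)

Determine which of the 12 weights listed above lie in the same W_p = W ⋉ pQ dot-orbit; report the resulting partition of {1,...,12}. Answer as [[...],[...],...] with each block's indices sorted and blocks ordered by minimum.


Dynkin diagram of C (from the 2 off-diagonal −1 entries): A_2.

Each λ_j+ρ reduced to Ā_23; 2-tuples below use C's row order:

  1: (6, 11);  2: (3, 19);  3: (12, 10);  4: (1, 1);  5: (6, 11);  6: (3, 19);  7: (0, 19);  8: (3, 19);  9: (0, 19);  10: (3, 19);  11: (3, 19);  12: (1, 1)

5 distinct reps among the 12 weights ⇒ 5 W_23-linkage classes:

[[1, 5], [2, 6, 8, 10, 11], [3], [4, 12], [7, 9]]


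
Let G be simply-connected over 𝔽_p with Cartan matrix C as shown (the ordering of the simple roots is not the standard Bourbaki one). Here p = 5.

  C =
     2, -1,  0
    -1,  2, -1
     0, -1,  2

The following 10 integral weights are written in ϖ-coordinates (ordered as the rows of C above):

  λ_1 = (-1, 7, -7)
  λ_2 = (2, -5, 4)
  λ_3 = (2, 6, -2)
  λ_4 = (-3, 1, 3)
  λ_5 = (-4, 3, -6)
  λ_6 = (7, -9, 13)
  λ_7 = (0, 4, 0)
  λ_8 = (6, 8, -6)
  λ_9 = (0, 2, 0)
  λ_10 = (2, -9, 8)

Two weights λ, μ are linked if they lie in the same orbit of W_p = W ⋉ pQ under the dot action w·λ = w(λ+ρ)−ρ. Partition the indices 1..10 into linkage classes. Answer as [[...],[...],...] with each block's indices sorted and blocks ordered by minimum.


C ↔ A_3 under row/col permutation; |W(A_3)| = 24.

Each λ_j+ρ reduced to Ā_5; 3-tuples below use C's row order:

  [1] (2, 1, 2)
  [2] (1, 3, 1)
  [3] (1, 0, 3)
  [4] (1, 0, 3)
  [5] (1, 3, 1)
  [6] (1, 0, 3)
  [7] (1, 3, 1)
  [8] (1, 3, 1)
  [9] (1, 3, 1)
  [10] (1, 0, 3)

The 10 indices split into 3 linkage classes (same alcove rep ⇔ same W_5-dot-orbit):

[[1], [2, 5, 7, 8, 9], [3, 4, 6, 10]]


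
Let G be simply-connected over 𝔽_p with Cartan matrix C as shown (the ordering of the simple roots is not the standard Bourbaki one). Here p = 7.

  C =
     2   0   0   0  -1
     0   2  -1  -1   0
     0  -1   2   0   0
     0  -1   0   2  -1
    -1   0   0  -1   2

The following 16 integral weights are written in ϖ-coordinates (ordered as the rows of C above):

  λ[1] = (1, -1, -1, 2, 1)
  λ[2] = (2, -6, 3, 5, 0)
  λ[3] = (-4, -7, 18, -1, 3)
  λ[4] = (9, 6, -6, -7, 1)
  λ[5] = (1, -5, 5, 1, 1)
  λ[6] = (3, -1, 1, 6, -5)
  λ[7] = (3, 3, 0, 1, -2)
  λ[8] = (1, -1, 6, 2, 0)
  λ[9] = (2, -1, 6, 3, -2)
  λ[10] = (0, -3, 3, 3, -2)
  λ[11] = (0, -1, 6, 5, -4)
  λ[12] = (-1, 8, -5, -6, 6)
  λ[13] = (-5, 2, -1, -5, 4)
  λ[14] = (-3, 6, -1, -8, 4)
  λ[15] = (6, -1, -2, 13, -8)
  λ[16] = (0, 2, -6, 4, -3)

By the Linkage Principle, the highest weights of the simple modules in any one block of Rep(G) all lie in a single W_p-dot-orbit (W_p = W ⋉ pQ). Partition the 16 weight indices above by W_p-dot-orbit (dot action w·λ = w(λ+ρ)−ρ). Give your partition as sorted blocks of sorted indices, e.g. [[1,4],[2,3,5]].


Root system A_5: the 5×5 matrix C matches after relabeling.

λ_j+ρ reflected into Ā_7 (⟨·,θ^∨⟩≤7); 5-tuples as given:

    [1] (2, 0, 0, 3, 2)
    [2] (0, 2, 2, 1, 1)
    [3] (0, 1, 2, 0, 1)
    [4] (0, 2, 2, 1, 1)
    [5] (1, 2, 1, 2, 0)
    [6] (2, 0, 0, 3, 2)
    [7] (0, 2, 2, 1, 1)
    [8] (1, 0, 1, 0, 3)
    [9] (1, 0, 1, 0, 3)
    [10] (0, 2, 2, 1, 1)
    [11] (1, 0, 1, 0, 3)
    [12] (2, 0, 0, 3, 2)
    [13] (1, 0, 1, 0, 3)
    [14] (2, 0, 0, 3, 2)
    [15] (0, 0, 6, 0, 0)
    [16] (0, 2, 2, 1, 1)

Partition of {1..16} into 6 W_7-dot-orbits:

[[1, 6, 12, 14], [2, 4, 7, 10, 16], [3], [5], [8, 9, 11, 13], [15]]


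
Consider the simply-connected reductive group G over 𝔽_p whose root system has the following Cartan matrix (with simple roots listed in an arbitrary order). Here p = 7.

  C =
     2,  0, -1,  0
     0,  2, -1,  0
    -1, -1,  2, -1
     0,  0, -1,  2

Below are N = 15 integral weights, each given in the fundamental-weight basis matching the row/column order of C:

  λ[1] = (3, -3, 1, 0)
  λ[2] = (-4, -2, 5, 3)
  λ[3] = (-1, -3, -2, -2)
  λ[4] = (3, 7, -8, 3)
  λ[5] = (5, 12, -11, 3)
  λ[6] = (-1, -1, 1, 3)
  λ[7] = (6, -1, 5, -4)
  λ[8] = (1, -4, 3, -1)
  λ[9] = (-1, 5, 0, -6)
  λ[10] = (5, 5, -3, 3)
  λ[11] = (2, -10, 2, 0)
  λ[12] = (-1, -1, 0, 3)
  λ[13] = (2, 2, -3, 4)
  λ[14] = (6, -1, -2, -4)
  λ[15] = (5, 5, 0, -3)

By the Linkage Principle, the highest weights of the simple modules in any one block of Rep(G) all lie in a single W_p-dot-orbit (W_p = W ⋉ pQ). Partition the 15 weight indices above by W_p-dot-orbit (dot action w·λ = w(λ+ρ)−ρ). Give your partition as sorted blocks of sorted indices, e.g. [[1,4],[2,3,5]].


C ↔ D_4 under row/col permutation; |W(D_4)| = 192.

Ā_7 reps of the 15 weights (D_4, coords as presented):

  λ_1+ρ ↦ (4, 2, 0, 1);  λ_2+ρ ↦ (0, 2, 1, 1);  λ_3+ρ ↦ (0, 2, 1, 1);  λ_4+ρ ↦ (2, 0, 1, 2);  λ_5+ρ ↦ (2, 3, 1, 0);  λ_6+ρ ↦ (0, 0, 1, 4);  λ_7+ρ ↦ (2, 3, 1, 0);  λ_8+ρ ↦ (2, 3, 1, 0);  λ_9+ρ ↦ (4, 2, 0, 1);  λ_10+ρ ↦ (1, 1, 0, 3);  λ_11+ρ ↦ (1, 1, 0, 3);  λ_12+ρ ↦ (0, 0, 1, 4);  λ_13+ρ ↦ (1, 1, 0, 3);  λ_14+ρ ↦ (2, 3, 1, 0);  λ_15+ρ ↦ (0, 0, 1, 4)

6 distinct reps among the 15 weights ⇒ 6 W_7-linkage classes:

[[1, 9], [2, 3], [4], [5, 7, 8, 14], [6, 12, 15], [10, 11, 13]]


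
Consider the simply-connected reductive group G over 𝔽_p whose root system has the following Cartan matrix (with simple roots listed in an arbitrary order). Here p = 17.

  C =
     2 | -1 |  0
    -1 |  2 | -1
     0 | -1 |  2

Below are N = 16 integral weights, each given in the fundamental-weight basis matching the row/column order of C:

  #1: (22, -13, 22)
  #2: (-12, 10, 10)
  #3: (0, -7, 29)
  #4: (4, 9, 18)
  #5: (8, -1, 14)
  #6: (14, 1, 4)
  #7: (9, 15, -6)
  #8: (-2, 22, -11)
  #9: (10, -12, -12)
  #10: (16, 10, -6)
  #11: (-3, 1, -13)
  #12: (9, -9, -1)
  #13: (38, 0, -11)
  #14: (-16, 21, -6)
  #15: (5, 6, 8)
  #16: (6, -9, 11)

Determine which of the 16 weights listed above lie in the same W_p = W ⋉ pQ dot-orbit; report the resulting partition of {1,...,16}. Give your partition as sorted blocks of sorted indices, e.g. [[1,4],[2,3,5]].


Root system A_3: the 3×3 matrix C matches after relabeling.

Each λ_j+ρ reduced to Ā_17; 3-tuples below use C's row order:

    λ_1+ρ ↦ (6, 0, 6)
    λ_2+ρ ↦ (6, 0, 6)
    λ_3+ρ ↦ (1, 7, 4)
    λ_4+ρ ↦ (10, 2, 0)
    λ_5+ρ ↦ (2, 0, 8)
    λ_6+ρ ↦ (10, 2, 0)
    λ_7+ρ ↦ (1, 7, 4)
    λ_8+ρ ↦ (5, 7, 4)
    λ_9+ρ ↦ (6, 0, 6)
    λ_10+ρ ↦ (6, 0, 6)
    λ_11+ρ ↦ (10, 2, 0)
    λ_12+ρ ↦ (2, 0, 8)
    λ_13+ρ ↦ (1, 7, 4)
    λ_14+ρ ↦ (10, 2, 0)
    λ_15+ρ ↦ (1, 7, 4)
    λ_16+ρ ↦ (1, 7, 4)

Partition of {1..16} into 5 W_17-dot-orbits:

[[1, 2, 9, 10], [3, 7, 13, 15, 16], [4, 6, 11, 14], [5, 12], [8]]


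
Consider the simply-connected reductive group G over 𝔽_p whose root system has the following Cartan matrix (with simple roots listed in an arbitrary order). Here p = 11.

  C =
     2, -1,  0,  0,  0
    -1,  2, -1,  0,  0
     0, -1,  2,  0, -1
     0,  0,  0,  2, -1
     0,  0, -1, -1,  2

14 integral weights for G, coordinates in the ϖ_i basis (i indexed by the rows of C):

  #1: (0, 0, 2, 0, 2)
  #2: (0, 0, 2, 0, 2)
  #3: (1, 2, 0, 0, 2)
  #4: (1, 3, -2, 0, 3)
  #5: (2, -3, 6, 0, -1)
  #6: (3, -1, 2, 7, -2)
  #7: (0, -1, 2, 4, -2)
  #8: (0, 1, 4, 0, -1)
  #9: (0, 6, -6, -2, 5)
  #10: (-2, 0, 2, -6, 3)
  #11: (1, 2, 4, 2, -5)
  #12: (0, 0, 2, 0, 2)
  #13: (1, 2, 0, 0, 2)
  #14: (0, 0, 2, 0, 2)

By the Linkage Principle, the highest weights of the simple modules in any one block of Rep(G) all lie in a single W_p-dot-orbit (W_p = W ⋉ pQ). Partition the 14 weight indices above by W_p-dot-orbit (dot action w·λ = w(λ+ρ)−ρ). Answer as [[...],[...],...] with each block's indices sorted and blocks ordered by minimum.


Root system A_5: the 5×5 matrix C matches after relabeling.

W_11-reps of the 14 weights in Ā_11 (same 5-coord order as C):

  λ_1 → (1, 1, 3, 1, 3)
  λ_2 → (1, 1, 3, 1, 3)
  λ_3 → (2, 3, 1, 1, 3)
  λ_4 → (2, 3, 1, 1, 3)
  λ_5 → (1, 2, 5, 1, 0)
  λ_6 → (1, 0, 2, 4, 1)
  λ_7 → (1, 0, 2, 4, 1)
  λ_8 → (1, 2, 5, 1, 0)
  λ_9 → (1, 2, 5, 1, 0)
  λ_10 → (1, 0, 2, 4, 1)
  λ_11 → (2, 3, 1, 1, 3)
  λ_12 → (1, 1, 3, 1, 3)
  λ_13 → (2, 3, 1, 1, 3)
  λ_14 → (1, 1, 3, 1, 3)

Linkage partition of the 14 weights (4 classes, p=11):

[[1, 2, 12, 14], [3, 4, 11, 13], [5, 8, 9], [6, 7, 10]]


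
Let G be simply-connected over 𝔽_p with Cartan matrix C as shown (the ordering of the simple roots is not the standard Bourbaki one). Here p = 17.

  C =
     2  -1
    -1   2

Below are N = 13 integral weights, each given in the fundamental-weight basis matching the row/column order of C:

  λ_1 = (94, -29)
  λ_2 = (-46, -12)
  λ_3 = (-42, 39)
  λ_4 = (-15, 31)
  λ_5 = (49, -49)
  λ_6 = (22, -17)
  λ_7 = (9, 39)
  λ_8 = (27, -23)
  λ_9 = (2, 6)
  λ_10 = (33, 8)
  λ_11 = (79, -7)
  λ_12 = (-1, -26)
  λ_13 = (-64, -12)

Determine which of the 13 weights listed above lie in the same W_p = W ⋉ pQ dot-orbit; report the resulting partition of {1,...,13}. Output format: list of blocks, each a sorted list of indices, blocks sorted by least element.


Root system A_2: the 2×2 matrix C matches after relabeling.

λ_j+ρ reflected into Ā_17 (⟨·,θ^∨⟩≤17); 2-tuples as given:

  λ_1+ρ ↦ (1, 10) · λ_2+ρ ↦ (5, 6) · λ_3+ρ ↦ (1, 10) · λ_4+ρ ↦ (1, 2) · λ_5+ρ ↦ (1, 2) · λ_6+ρ ↦ (1, 10) · λ_7+ρ ↦ (1, 10) · λ_8+ρ ↦ (5, 6) · λ_9+ρ ↦ (3, 7) · λ_10+ρ ↦ (9, 8) · λ_11+ρ ↦ (5, 6) · λ_12+ρ ↦ (9, 8) · λ_13+ρ ↦ (5, 6)

These 13 weights hit 5 W_17-dot-orbits; sizes (4, 4, 2, 1, 2):

[[1, 3, 6, 7], [2, 8, 11, 13], [4, 5], [9], [10, 12]]


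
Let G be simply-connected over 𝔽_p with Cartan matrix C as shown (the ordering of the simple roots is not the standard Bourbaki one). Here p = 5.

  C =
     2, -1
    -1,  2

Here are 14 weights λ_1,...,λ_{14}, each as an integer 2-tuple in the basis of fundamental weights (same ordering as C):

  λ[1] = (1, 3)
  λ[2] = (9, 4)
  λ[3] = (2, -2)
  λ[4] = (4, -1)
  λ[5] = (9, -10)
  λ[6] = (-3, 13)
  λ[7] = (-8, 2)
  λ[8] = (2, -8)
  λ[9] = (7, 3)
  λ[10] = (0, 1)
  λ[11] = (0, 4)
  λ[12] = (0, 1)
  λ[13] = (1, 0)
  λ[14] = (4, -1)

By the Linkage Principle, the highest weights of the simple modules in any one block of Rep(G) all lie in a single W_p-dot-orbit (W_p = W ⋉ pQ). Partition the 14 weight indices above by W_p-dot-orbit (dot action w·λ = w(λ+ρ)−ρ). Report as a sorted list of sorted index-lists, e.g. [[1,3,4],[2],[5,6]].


Root system A_2: the 2×2 matrix C matches after relabeling.

Each λ_j+ρ reduced to Ā_5; 2-tuples below use C's row order:

    [1] (1, 3)
    [2] (5, 0)
    [3] (2, 1)
    [4] (5, 0)
    [5] (4, 0)
    [6] (1, 2)
    [7] (1, 2)
    [8] (2, 1)
    [9] (2, 1)
    [10] (1, 2)
    [11] (0, 4)
    [12] (1, 2)
    [13] (2, 1)
    [14] (5, 0)

Partition of {1..14} into 6 W_5-dot-orbits:

[[1], [2, 4, 14], [3, 8, 9, 13], [5], [6, 7, 10, 12], [11]]


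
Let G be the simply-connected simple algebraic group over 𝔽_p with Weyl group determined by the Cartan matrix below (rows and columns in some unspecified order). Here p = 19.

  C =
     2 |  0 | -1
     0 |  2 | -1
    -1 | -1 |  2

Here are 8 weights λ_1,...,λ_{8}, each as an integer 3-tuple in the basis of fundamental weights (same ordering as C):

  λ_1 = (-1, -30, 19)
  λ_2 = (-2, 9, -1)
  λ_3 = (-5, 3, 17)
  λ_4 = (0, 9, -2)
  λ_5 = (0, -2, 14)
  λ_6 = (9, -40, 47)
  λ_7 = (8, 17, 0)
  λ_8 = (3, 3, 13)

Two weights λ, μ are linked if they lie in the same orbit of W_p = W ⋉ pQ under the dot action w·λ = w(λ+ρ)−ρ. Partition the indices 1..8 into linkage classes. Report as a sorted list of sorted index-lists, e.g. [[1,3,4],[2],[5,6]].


Dynkin diagram of C (from the 4 off-diagonal −1 entries): A_3.

Ā_19 reps of the 8 weights (A_3, coords as presented):

  λ_1 → (0, 9, 1);  λ_2 → (0, 9, 1);  λ_3 → (1, 1, 14);  λ_4 → (0, 9, 1);  λ_5 → (1, 1, 14);  λ_6 → (0, 9, 1);  λ_7 → (0, 9, 1);  λ_8 → (1, 1, 14)

Linkage partition of the 8 weights (2 classes, p=19):

[[1, 2, 4, 6, 7], [3, 5, 8]]


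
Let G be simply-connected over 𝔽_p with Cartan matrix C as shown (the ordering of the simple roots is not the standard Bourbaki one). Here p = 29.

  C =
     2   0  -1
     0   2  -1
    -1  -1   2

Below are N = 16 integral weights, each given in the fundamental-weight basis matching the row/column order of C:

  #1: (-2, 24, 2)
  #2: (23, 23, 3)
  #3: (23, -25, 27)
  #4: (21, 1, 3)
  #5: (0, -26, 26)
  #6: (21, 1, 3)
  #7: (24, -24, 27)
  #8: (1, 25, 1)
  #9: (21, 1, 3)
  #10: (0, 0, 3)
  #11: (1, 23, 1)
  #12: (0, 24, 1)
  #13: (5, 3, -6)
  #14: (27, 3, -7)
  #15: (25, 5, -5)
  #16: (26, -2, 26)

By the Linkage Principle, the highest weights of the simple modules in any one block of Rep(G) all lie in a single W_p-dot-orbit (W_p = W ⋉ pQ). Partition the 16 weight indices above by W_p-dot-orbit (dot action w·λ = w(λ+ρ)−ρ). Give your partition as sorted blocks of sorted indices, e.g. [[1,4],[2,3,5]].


C ↔ A_3 under row/col permutation; |W(A_3)| = 24.

Folding the 16 weights λ_j+ρ into Ā_29 (reps in the given 3-coord order):

  1: (1, 25, 2)
  2: (1, 1, 4)
  3: (1, 1, 4)
  4: (22, 2, 4)
  5: (1, 25, 2)
  6: (22, 2, 4)
  7: (1, 1, 4)
  8: (1, 25, 2)
  9: (22, 2, 4)
  10: (1, 1, 4)
  11: (2, 24, 2)
  12: (1, 25, 2)
  13: (1, 1, 4)
  14: (22, 2, 4)
  15: (22, 2, 4)
  16: (2, 24, 2)

Linkage partition of the 16 weights (4 classes, p=29):

[[1, 5, 8, 12], [2, 3, 7, 10, 13], [4, 6, 9, 14, 15], [11, 16]]


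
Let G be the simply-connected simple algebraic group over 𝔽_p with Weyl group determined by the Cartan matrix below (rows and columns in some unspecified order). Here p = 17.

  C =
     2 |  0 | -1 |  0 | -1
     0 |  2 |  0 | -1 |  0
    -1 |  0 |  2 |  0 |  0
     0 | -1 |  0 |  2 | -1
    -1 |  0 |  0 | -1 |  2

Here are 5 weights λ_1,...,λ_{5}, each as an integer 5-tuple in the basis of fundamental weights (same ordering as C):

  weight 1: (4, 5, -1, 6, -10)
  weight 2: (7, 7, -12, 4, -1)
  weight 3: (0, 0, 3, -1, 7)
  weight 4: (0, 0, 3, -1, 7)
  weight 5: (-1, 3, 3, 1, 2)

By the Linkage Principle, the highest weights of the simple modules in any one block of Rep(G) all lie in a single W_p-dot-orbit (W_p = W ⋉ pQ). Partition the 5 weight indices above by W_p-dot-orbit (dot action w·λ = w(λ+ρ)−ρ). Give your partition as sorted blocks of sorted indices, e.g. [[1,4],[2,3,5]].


A_5 Cartan matrix, 5 simple roots permuted; ρ=(1,1,1,1,1).

Folding the 5 weights λ_j+ρ into Ā_17 (reps in the given 5-coord order):

  λ_1+ρ ↦ (0, 4, 4, 2, 3) · λ_2+ρ ↦ (0, 4, 4, 2, 3) · λ_3+ρ ↦ (1, 1, 4, 0, 8) · λ_4+ρ ↦ (1, 1, 4, 0, 8) · λ_5+ρ ↦ (0, 4, 4, 2, 3)

2 distinct reps among the 5 weights ⇒ 2 W_17-linkage classes:

[[1, 2, 5], [3, 4]]


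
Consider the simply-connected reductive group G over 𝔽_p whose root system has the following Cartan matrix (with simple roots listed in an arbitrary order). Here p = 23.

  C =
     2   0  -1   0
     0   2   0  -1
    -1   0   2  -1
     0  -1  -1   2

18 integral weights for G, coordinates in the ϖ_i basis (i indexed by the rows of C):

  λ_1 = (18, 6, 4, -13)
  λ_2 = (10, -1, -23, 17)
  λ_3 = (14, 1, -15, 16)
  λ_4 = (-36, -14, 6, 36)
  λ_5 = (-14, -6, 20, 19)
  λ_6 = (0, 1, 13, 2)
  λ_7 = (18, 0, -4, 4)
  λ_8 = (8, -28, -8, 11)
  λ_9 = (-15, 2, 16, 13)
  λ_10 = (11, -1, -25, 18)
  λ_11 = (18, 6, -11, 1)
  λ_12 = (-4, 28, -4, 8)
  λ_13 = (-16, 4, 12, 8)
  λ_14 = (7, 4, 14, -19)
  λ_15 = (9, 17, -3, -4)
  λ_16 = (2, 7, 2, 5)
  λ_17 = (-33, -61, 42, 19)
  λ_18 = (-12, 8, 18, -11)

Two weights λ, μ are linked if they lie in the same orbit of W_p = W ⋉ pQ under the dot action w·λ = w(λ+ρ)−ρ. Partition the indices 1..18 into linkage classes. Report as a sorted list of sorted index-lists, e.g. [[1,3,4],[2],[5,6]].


C ↔ A_4 under row/col permutation; |W(A_4)| = 120.

Each λ_j+ρ reduced to Ā_23; 4-tuples below use C's row order:

  [1] (11, 4, 7, 0) · [2] (11, 4, 7, 0) · [3] (1, 2, 14, 3) · [4] (9, 1, 2, 7) · [5] (5, 13, 3, 2) · [6] (1, 2, 14, 3) · [7] (16, 1, 3, 2) · [8] (9, 1, 2, 7) · [9] (3, 8, 3, 6) · [10] (11, 4, 7, 0) · [11] (9, 1, 2, 7) · [12] (3, 8, 3, 6) · [13] (9, 1, 2, 7) · [14] (5, 13, 3, 2) · [15] (5, 13, 3, 2) · [16] (3, 8, 3, 6) · [17] (3, 8, 3, 6) · [18] (9, 1, 2, 7)

Grouping the 18 weights by Ā_23-representative: 6 linkage classes.

[[1, 2, 10], [3, 6], [4, 8, 11, 13, 18], [5, 14, 15], [7], [9, 12, 16, 17]]


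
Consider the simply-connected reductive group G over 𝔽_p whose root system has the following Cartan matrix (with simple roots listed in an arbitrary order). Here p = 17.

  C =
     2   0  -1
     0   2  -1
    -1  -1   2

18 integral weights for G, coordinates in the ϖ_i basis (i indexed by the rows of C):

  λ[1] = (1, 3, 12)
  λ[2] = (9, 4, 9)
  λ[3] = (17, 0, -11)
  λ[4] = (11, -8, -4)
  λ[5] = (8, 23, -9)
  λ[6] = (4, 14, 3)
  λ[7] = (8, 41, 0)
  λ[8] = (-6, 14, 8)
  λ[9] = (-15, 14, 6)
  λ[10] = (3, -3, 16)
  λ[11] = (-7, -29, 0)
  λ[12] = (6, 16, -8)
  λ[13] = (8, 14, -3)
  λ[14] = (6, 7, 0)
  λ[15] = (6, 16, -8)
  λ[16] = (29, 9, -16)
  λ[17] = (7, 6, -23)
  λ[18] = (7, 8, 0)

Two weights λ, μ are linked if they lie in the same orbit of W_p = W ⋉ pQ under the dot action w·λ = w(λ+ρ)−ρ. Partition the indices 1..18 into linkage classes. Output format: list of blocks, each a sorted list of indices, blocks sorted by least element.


Cartan matrix: type A_3 (|W|=24); un-permuting the 3 rows.

λ_j+ρ reflected into Ā_17 (⟨·,θ^∨⟩≤17); 3-tuples as given:

  1: (0, 2, 13) · 2: (2, 3, 7) · 3: (7, 8, 1) · 4: (2, 3, 7) · 5: (7, 8, 1) · 6: (2, 8, 2) · 7: (7, 8, 1) · 8: (2, 8, 2) · 9: (2, 3, 7) · 10: (0, 2, 13) · 11: (1, 1, 10) · 12: (0, 10, 7) · 13: (2, 8, 2) · 14: (7, 8, 1) · 15: (0, 10, 7) · 16: (2, 8, 2) · 17: (2, 3, 7) · 18: (7, 8, 1)

Grouping the 18 weights by Ā_17-representative: 6 linkage classes.

[[1, 10], [2, 4, 9, 17], [3, 5, 7, 14, 18], [6, 8, 13, 16], [11], [12, 15]]


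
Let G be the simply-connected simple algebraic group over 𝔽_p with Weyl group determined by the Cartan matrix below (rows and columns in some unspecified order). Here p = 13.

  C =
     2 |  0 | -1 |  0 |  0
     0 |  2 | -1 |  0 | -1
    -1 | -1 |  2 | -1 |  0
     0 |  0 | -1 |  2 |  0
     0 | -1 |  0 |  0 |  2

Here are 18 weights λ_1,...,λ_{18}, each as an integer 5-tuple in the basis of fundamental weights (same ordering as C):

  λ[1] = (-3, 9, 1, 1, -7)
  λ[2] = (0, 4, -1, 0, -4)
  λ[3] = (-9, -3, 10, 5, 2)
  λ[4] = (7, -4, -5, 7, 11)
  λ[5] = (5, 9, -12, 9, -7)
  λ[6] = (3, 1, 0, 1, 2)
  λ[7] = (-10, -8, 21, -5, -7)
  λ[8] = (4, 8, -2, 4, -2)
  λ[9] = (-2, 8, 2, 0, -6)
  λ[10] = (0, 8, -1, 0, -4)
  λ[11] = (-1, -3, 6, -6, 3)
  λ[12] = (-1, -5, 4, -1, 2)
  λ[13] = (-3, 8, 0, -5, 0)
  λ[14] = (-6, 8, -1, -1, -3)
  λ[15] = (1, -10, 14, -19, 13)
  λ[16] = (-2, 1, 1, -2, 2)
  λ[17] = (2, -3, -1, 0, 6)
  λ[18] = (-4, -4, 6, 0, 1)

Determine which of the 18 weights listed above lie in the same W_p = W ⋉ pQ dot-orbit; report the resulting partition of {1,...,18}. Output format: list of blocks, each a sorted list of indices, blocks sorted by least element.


Dynkin diagram of C (from the 8 off-diagonal −1 entries): D_5.

Each λ_j+ρ reduced to Ā_13; 5-tuples below use C's row order:

    [1] (1, 0, 1, 1, 5)
    [2] (1, 2, 0, 1, 3)
    [3] (3, 2, 1, 1, 1)
    [4] (0, 3, 1, 0, 1)
    [5] (3, 2, 1, 1, 1)
    [6] (4, 0, 1, 2, 3)
    [7] (0, 2, 0, 5, 2)
    [8] (0, 3, 1, 0, 1)
    [9] (1, 2, 0, 1, 3)
    [10] (1, 2, 0, 1, 3)
    [11] (0, 2, 0, 5, 2)
    [12] (0, 3, 1, 0, 1)
    [13] (3, 2, 1, 1, 1)
    [14] (0, 2, 0, 5, 2)
    [15] (3, 2, 1, 1, 1)
    [16] (1, 2, 0, 1, 3)
    [17] (1, 0, 1, 1, 5)
    [18] (3, 2, 1, 1, 1)

The 18 indices split into 6 linkage classes (same alcove rep ⇔ same W_13-dot-orbit):

[[1, 17], [2, 9, 10, 16], [3, 5, 13, 15, 18], [4, 8, 12], [6], [7, 11, 14]]


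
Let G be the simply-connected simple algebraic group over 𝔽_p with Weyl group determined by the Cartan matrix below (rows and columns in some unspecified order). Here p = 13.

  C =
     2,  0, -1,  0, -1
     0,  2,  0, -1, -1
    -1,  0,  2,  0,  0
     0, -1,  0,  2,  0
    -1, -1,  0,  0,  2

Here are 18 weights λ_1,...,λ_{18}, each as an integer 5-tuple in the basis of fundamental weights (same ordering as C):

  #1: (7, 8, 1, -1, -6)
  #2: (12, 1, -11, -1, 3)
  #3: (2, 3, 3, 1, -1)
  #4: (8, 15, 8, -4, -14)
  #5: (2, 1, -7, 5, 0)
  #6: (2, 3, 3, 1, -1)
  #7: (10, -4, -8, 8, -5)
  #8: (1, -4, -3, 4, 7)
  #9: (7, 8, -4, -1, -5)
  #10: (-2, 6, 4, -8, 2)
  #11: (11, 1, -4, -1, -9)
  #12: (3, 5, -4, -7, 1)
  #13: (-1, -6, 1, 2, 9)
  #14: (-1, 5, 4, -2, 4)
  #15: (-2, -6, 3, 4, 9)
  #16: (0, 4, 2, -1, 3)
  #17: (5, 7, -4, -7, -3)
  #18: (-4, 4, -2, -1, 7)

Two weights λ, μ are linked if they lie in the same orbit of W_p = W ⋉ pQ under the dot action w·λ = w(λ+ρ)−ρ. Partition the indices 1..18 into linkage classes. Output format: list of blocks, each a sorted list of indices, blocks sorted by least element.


Root system A_5: the 5×5 matrix C matches after relabeling.

λ_j+ρ reflected into Ā_13 (⟨·,θ^∨⟩≤13); 5-tuples as given:

  λ_1+ρ ↦ (3, 3, 1, 1, 5);  λ_2+ρ ↦ (3, 4, 4, 2, 0);  λ_3+ρ ↦ (3, 4, 4, 2, 0);  λ_4+ρ ↦ (1, 5, 3, 0, 4);  λ_5+ρ ↦ (1, 0, 3, 6, 2);  λ_6+ρ ↦ (3, 4, 4, 2, 0);  λ_7+ρ ↦ (3, 4, 4, 2, 0);  λ_8+ρ ↦ (0, 3, 2, 2, 5);  λ_9+ρ ↦ (1, 5, 3, 0, 4);  λ_10+ρ ↦ (1, 0, 3, 6, 2);  λ_11+ρ ↦ (1, 0, 3, 6, 2);  λ_12+ρ ↦ (1, 0, 3, 6, 2);  λ_13+ρ ↦ (0, 3, 2, 2, 5);  λ_14+ρ ↦ (0, 3, 2, 2, 5);  λ_15+ρ ↦ (1, 5, 3, 0, 4);  λ_16+ρ ↦ (1, 5, 3, 0, 4);  λ_17+ρ ↦ (1, 0, 3, 6, 2);  λ_18+ρ ↦ (1, 5, 3, 0, 4)

The 18 indices split into 5 linkage classes (same alcove rep ⇔ same W_13-dot-orbit):

[[1], [2, 3, 6, 7], [4, 9, 15, 16, 18], [5, 10, 11, 12, 17], [8, 13, 14]]


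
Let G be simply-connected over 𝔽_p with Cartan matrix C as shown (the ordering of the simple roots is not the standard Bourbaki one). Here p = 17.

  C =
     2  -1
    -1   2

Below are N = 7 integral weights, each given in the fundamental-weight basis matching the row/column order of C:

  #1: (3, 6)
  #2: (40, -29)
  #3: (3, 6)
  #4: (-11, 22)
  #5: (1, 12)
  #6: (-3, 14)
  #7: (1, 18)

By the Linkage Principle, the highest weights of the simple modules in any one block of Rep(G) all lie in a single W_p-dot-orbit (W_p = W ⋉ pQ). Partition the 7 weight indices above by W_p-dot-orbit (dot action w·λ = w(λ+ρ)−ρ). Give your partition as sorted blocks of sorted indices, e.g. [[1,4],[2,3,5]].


Dynkin diagram of C (from the 2 off-diagonal −1 entries): A_2.

Alcove-folded reps (p=17, 7 weights, presented ϖ-order):

    [1] (4, 7)
    [2] (4, 7)
    [3] (4, 7)
    [4] (4, 7)
    [5] (2, 13)
    [6] (2, 13)
    [7] (2, 13)

2 distinct reps among the 7 weights ⇒ 2 W_17-linkage classes:

[[1, 2, 3, 4], [5, 6, 7]]


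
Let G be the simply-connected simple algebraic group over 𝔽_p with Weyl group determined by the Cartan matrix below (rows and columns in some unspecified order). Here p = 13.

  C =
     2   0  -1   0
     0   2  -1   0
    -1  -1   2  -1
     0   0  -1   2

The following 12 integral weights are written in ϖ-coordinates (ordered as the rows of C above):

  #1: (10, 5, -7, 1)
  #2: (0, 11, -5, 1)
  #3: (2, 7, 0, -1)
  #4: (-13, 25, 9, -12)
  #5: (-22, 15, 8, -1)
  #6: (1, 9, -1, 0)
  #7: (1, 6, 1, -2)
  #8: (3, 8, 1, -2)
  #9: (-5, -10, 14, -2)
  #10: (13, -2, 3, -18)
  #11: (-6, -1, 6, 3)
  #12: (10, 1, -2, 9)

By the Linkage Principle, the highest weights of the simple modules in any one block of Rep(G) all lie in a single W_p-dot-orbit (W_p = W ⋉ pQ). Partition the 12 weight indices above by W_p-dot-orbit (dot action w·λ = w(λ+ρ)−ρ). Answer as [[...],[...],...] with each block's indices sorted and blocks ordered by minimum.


C ↔ D_4 under row/col permutation; |W(D_4)| = 192.

W_13-reps of the 12 weights in Ā_13 (same 4-coord order as C):

  [1] (5, 0, 2, 4);  [2] (2, 7, 1, 1);  [3] (3, 8, 1, 0);  [4] (2, 10, 0, 1);  [5] (3, 8, 1, 0);  [6] (2, 10, 0, 1);  [7] (2, 7, 1, 1);  [8] (2, 7, 1, 1);  [9] (2, 7, 1, 1);  [10] (3, 8, 1, 0);  [11] (5, 0, 2, 4);  [12] (2, 7, 1, 1)

Partition of {1..12} into 4 W_13-dot-orbits:

[[1, 11], [2, 7, 8, 9, 12], [3, 5, 10], [4, 6]]


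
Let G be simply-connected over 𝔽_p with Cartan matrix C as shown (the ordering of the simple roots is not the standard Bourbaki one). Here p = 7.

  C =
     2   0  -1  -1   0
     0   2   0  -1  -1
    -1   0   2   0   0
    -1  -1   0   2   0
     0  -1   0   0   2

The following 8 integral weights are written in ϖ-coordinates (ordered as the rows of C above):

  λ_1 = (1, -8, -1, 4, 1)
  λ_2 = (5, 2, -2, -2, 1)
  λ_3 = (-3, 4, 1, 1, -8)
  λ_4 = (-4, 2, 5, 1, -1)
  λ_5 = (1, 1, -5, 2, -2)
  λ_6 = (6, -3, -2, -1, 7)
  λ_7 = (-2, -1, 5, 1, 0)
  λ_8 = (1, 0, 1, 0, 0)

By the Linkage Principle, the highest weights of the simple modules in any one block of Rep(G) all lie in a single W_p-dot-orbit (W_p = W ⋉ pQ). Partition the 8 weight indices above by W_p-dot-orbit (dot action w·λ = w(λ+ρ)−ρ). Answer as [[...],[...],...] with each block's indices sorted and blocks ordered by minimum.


C ↔ A_5 under row/col permutation; |W(A_5)| = 720.

W_7-reps of the 8 weights in Ā_7 (same 5-coord order as C):

    λ_1 → (0, 0, 0, 2, 5)
    λ_2 → (2, 1, 2, 1, 1)
    λ_3 → (0, 0, 0, 2, 5)
    λ_4 → (2, 1, 2, 1, 1)
    λ_5 → (2, 1, 2, 1, 1)
    λ_6 → (1, 0, 4, 1, 0)
    λ_7 → (1, 0, 4, 1, 0)
    λ_8 → (2, 1, 2, 1, 1)

These 8 weights hit 3 W_7-dot-orbits; sizes (2, 4, 2):

[[1, 3], [2, 4, 5, 8], [6, 7]]


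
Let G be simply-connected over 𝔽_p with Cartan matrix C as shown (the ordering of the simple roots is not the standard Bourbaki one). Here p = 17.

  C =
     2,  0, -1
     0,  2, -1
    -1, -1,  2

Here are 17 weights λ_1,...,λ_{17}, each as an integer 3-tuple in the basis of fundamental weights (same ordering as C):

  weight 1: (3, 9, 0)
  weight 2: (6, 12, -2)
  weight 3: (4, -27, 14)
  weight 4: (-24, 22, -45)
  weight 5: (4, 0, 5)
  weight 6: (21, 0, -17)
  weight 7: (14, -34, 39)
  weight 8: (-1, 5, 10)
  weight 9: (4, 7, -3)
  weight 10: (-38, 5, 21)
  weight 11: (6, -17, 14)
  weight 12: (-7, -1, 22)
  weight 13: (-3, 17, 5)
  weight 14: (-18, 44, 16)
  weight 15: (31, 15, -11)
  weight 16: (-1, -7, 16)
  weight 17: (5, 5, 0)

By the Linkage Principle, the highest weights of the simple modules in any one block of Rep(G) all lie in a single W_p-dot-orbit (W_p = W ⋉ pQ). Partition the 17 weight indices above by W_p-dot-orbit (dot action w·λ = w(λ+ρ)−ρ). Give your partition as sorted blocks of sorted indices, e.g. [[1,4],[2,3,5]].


Cartan matrix: type A_3 (|W|=24); un-permuting the 3 rows.

Each λ_j+ρ reduced to Ā_17; 3-tuples below use C's row order:

  λ_1+ρ ↦ (4, 10, 1);  λ_2+ρ ↦ (4, 10, 1);  λ_3+ρ ↦ (3, 6, 2);  λ_4+ρ ↦ (6, 6, 1);  λ_5+ρ ↦ (5, 1, 6);  λ_6+ρ ↦ (1, 10, 1);  λ_7+ρ ↦ (4, 10, 1);  λ_8+ρ ↦ (0, 6, 11);  λ_9+ρ ↦ (3, 6, 2);  λ_10+ρ ↦ (3, 6, 2);  λ_11+ρ ↦ (1, 10, 1);  λ_12+ρ ↦ (0, 6, 11);  λ_13+ρ ↦ (4, 10, 1);  λ_14+ρ ↦ (0, 6, 11);  λ_15+ρ ↦ (4, 10, 1);  λ_16+ρ ↦ (0, 6, 11);  λ_17+ρ ↦ (6, 6, 1)

Grouping the 17 weights by Ā_17-representative: 6 linkage classes.

[[1, 2, 7, 13, 15], [3, 9, 10], [4, 17], [5], [6, 11], [8, 12, 14, 16]]


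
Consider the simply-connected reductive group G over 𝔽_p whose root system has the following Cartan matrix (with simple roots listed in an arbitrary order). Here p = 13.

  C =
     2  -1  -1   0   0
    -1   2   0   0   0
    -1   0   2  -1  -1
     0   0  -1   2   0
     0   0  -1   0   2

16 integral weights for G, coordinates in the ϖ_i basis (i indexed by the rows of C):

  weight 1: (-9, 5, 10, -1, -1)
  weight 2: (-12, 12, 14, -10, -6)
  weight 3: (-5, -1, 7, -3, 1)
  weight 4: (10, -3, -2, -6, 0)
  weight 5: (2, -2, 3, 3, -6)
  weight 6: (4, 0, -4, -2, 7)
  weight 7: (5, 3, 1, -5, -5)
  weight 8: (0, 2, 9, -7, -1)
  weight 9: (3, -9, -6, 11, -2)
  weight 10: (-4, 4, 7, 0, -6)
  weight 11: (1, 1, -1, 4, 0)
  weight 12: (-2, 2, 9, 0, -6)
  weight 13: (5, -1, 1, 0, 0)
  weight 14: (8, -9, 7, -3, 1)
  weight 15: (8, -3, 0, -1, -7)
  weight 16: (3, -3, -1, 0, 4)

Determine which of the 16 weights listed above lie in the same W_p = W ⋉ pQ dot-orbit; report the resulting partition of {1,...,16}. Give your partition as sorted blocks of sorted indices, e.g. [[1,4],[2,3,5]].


C ↔ D_5 under row/col permutation; |W(D_5)| = 1920.

Ā_13 reps of the 16 weights (D_5, coords as presented):

    λ_1 → (1, 1, 2, 0, 0)
    λ_2 → (2, 2, 0, 1, 5)
    λ_3 → (0, 4, 2, 2, 2)
    λ_4 → (2, 2, 0, 1, 5)
    λ_5 → (1, 1, 1, 3, 4)
    λ_6 → (1, 1, 1, 3, 4)
    λ_7 → (0, 4, 2, 2, 2)
    λ_8 → (2, 2, 0, 5, 1)
    λ_9 → (1, 1, 1, 3, 4)
    λ_10 → (2, 2, 0, 1, 5)
    λ_11 → (2, 2, 0, 5, 1)
    λ_12 → (2, 2, 0, 1, 5)
    λ_13 → (1, 0, 2, 1, 1)
    λ_14 → (0, 4, 2, 2, 2)
    λ_15 → (2, 2, 0, 5, 1)
    λ_16 → (2, 2, 0, 1, 5)

These 16 weights hit 6 W_13-dot-orbits; sizes (1, 5, 3, 3, 3, 1):

[[1], [2, 4, 10, 12, 16], [3, 7, 14], [5, 6, 9], [8, 11, 15], [13]]


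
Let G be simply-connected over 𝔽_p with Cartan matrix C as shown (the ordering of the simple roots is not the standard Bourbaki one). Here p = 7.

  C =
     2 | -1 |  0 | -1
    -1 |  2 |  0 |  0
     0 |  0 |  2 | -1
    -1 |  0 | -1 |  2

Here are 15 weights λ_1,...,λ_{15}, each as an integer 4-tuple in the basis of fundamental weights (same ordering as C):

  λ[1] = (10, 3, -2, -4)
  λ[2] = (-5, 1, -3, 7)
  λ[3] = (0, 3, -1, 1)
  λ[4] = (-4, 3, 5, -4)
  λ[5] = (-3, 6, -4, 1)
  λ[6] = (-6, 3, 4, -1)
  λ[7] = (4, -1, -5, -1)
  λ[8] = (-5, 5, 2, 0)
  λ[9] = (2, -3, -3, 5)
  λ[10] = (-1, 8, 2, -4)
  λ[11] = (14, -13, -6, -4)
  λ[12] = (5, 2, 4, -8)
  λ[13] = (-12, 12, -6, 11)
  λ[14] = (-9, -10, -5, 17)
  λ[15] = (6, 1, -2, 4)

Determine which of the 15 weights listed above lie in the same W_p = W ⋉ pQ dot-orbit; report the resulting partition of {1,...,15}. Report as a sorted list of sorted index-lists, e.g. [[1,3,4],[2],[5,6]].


Type A_4, rank 4, |W|=120; reorder rows/cols to standard.

Alcove-folded reps (p=7, 15 weights, presented ϖ-order):

  [1] (1, 2, 0, 3);  [2] (2, 1, 1, 2);  [3] (1, 4, 0, 2);  [4] (1, 2, 0, 3);  [5] (1, 4, 0, 2);  [6] (1, 0, 0, 4);  [7] (1, 0, 0, 4);  [8] (1, 2, 0, 3);  [9] (1, 0, 0, 4);  [10] (1, 4, 0, 2);  [11] (1, 0, 0, 4);  [12] (1, 0, 0, 4);  [13] (0, 1, 0, 2);  [14] (1, 2, 0, 3);  [15] (0, 1, 0, 2)

These 15 weights hit 5 W_7-dot-orbits; sizes (4, 1, 3, 5, 2):

[[1, 4, 8, 14], [2], [3, 5, 10], [6, 7, 9, 11, 12], [13, 15]]


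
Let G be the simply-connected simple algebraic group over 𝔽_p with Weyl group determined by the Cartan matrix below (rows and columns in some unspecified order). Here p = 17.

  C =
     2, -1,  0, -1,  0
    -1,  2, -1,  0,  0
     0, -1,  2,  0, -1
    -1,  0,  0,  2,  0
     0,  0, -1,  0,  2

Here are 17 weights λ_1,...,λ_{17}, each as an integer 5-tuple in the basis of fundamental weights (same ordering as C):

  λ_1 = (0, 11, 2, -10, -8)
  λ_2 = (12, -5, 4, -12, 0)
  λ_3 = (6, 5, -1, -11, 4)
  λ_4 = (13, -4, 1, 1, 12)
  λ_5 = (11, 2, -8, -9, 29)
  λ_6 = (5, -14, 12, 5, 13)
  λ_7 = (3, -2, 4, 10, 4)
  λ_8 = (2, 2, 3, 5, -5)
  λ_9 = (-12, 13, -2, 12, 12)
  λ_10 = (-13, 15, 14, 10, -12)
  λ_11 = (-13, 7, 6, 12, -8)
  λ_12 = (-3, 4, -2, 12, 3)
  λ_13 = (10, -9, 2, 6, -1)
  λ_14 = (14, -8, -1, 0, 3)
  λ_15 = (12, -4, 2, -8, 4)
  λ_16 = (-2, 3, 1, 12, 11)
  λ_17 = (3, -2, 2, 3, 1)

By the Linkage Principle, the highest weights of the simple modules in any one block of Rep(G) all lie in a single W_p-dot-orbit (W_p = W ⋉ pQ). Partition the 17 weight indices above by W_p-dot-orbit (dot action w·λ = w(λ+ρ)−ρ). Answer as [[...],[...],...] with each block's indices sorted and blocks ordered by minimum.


Cartan matrix: type A_5 (|W|=720); un-permuting the 5 rows.

Folding the 17 weights λ_j+ρ into Ā_17 (reps in the given 5-coord order):

  λ_1+ρ ↦ (8, 0, 4, 1, 3)
  λ_2+ρ ↦ (2, 2, 1, 9, 1)
  λ_3+ρ ↦ (3, 3, 0, 6, 4)
  λ_4+ρ ↦ (2, 2, 1, 9, 1)
  λ_5+ρ ↦ (4, 3, 2, 0, 4)
  λ_6+ρ ↦ (3, 3, 0, 6, 4)
  λ_7+ρ ↦ (3, 1, 2, 4, 2)
  λ_8+ρ ↦ (3, 3, 0, 6, 4)
  λ_9+ρ ↦ (2, 2, 1, 9, 1)
  λ_10+ρ ↦ (2, 2, 1, 9, 1)
  λ_11+ρ ↦ (8, 0, 4, 1, 3)
  λ_12+ρ ↦ (2, 2, 1, 9, 1)
  λ_13+ρ ↦ (3, 3, 0, 6, 4)
  λ_14+ρ ↦ (8, 0, 4, 1, 3)
  λ_15+ρ ↦ (3, 3, 0, 6, 4)
  λ_16+ρ ↦ (0, 3, 1, 1, 1)
  λ_17+ρ ↦ (3, 1, 2, 4, 2)

6 distinct reps among the 17 weights ⇒ 6 W_17-linkage classes:

[[1, 11, 14], [2, 4, 9, 10, 12], [3, 6, 8, 13, 15], [5], [7, 17], [16]]


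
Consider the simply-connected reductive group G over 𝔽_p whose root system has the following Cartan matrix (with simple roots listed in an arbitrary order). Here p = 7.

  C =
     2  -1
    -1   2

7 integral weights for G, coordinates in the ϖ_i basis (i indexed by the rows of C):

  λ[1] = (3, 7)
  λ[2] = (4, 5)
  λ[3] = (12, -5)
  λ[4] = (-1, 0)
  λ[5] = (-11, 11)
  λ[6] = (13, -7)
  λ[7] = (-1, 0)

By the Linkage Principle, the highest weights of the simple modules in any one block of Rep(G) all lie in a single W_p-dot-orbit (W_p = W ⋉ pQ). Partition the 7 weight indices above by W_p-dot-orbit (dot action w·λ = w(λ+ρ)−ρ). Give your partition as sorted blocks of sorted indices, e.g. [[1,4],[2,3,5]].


C ↔ A_2 under row/col permutation; |W(A_2)| = 6.

λ_j+ρ reflected into Ā_7 (⟨·,θ^∨⟩≤7); 2-tuples as given:

    λ_1 → (1, 2)
    λ_2 → (1, 2)
    λ_3 → (1, 2)
    λ_4 → (0, 1)
    λ_5 → (2, 3)
    λ_6 → (0, 1)
    λ_7 → (0, 1)

Grouping the 7 weights by Ā_7-representative: 3 linkage classes.

[[1, 2, 3], [4, 6, 7], [5]]
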